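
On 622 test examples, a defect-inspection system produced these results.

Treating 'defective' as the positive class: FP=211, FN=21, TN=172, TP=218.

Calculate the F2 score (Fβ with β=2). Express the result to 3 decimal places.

Fβ = (1+β²)·TP / ((1+β²)·TP + β²·FN + FP), with β²=4
= 5·218 / (5·218 + 4·21 + 211) = 0.787

0.787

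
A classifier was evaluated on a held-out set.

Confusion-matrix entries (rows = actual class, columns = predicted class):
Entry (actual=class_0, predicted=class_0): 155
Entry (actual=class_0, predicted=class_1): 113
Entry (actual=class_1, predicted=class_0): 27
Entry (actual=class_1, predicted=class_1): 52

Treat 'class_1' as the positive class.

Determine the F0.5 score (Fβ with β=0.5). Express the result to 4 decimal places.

Fβ = (1+β²)·TP / ((1+β²)·TP + β²·FN + FP), with β²=1/4
= 1.25·52 / (1.25·52 + 0.25·27 + 113) = 0.3518

0.3518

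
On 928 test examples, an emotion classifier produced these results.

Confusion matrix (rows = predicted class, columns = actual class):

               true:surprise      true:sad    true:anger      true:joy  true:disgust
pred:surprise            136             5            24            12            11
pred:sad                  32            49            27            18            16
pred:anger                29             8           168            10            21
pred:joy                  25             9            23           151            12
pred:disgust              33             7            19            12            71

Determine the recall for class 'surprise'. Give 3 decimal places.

One-vs-rest for 'surprise': TP = diagonal; FP = other classes predicted 'surprise'; FN = 'surprise' predicted as other.
recall = TP/(TP+FN).
surprise: TP=136, FN=32+29+25+33=119 → 136/255 = 0.5333

0.533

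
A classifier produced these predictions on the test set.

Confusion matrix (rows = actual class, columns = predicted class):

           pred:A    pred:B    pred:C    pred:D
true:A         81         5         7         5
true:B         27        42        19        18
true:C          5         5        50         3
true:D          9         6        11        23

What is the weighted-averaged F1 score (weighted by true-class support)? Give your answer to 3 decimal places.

0.606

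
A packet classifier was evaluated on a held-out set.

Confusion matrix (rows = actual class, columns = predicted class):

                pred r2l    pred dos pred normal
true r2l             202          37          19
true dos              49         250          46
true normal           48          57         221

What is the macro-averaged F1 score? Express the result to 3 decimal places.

0.724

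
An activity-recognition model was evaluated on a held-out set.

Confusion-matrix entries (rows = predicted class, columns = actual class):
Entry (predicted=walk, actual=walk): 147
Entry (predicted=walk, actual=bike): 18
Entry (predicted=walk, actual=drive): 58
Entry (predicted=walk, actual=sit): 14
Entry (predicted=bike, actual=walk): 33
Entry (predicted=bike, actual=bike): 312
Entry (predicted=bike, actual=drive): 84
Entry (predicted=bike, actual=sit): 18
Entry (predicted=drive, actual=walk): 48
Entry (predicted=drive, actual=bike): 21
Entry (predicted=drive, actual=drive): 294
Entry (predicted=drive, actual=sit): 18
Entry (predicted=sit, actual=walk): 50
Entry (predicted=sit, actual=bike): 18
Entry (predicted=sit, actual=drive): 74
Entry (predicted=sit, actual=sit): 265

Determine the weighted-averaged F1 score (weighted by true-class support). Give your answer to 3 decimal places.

0.685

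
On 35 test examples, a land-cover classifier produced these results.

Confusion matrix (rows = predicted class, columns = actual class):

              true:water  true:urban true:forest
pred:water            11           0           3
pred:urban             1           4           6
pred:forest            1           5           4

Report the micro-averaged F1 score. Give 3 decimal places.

Micro-averaging pools counts across classes: ΣTP=19, ΣFP=16, ΣFN=16.
Micro-F1 score = 2·TP/(2·TP+FP+FN) on pooled counts = 0.543 (equals overall accuracy in single-label multiclass).

0.543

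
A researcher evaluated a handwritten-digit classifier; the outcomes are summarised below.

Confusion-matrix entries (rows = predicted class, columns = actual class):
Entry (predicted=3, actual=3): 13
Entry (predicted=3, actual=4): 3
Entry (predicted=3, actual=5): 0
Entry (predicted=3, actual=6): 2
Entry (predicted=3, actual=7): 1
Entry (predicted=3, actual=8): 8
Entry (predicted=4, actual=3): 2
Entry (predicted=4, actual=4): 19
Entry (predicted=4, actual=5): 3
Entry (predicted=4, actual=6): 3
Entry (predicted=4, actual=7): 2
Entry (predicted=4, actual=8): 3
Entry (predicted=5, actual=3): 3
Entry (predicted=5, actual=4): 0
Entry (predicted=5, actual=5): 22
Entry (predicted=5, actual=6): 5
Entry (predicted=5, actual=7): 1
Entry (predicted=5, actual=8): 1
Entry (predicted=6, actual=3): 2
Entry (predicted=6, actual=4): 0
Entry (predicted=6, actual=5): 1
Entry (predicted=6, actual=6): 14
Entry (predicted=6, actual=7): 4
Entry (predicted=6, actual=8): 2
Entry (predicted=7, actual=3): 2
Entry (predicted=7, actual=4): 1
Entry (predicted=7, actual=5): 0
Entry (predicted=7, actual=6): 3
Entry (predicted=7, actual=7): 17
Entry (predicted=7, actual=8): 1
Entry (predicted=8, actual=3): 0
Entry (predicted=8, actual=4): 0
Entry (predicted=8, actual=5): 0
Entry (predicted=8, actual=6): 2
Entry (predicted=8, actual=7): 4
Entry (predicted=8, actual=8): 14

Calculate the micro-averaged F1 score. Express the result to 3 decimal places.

0.627

Micro-averaging pools counts across classes: ΣTP=99, ΣFP=59, ΣFN=59.
Micro-F1 score = 2·TP/(2·TP+FP+FN) on pooled counts = 0.627 (equals overall accuracy in single-label multiclass).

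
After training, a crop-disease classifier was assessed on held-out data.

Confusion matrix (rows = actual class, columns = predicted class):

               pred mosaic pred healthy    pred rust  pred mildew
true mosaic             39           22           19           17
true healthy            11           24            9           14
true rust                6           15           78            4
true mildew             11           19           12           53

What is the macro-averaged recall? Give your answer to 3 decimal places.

Per-class recall (TP/(TP+FN)):
  mosaic: TP=39, FN=22+19+17=58 → 39/97 = 0.4021
  healthy: TP=24, FN=11+9+14=34 → 24/58 = 0.4138
  rust: TP=78, FN=6+15+4=25 → 78/103 = 0.7573
  mildew: TP=53, FN=11+19+12=42 → 53/95 = 0.5579
Macro-recall = mean = (0.4021 + 0.4138 + 0.7573 + 0.5579) / 4 = 0.533

0.533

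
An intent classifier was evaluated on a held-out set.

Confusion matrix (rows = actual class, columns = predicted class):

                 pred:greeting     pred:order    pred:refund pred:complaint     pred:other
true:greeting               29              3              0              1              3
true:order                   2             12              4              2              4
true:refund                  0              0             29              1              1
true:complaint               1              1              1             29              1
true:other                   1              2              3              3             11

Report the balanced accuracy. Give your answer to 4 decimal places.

Balanced accuracy = mean of per-class recall.
  greeting: recall = 29/36 = 0.80556
  order: recall = 12/24 = 0.50000
  refund: recall = 29/31 = 0.93548
  complaint: recall = 29/33 = 0.87879
  other: recall = 11/20 = 0.55000
Mean = (0.80556 + 0.50000 + 0.93548 + 0.87879 + 0.55000) / 5 = 0.7340

0.7340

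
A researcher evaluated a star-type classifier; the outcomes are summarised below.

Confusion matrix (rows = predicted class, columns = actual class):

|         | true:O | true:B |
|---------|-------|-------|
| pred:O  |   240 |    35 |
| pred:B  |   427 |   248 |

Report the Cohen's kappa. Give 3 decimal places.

Observed agreement pₒ = trace/N = 488/950 = 0.5137
Expected agreement pₑ = Σ (rowᵢ·colᵢ)/N² = (667·275 + 283·675)/950² = 0.4149
κ = (pₒ − pₑ)/(1 − pₑ) = (0.5137 − 0.4149)/(1 − 0.4149) = 0.169

0.169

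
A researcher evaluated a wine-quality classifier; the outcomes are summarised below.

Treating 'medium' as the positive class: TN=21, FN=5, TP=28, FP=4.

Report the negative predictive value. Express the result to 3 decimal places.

0.808

NPV = TN/(TN+FN) = 21/(21+5) = 0.808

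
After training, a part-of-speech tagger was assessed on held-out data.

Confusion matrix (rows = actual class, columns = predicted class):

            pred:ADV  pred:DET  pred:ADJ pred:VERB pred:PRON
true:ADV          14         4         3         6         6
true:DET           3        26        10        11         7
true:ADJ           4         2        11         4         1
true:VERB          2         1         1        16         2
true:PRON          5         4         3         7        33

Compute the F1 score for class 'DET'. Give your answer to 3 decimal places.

0.553

Treat 'DET' as positive and all other classes as negative.
F1 score = 2·TP/(2·TP+FP+FN).
DET: TP=26, FP=4+2+1+4=11, FN=3+10+11+7=31 → 52/94 = 0.5532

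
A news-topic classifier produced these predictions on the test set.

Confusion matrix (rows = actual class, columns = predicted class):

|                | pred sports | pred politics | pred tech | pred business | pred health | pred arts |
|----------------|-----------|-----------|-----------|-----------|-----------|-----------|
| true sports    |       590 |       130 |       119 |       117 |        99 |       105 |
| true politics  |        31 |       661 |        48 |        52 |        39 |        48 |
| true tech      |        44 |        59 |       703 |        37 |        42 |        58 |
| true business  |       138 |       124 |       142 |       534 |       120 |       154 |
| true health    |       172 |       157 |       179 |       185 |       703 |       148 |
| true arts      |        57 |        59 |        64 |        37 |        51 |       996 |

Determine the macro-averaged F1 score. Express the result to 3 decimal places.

0.595

Per-class F1 score (2·TP/(2·TP+FP+FN)):
  sports: TP=590, FP=31+44+138+172+57=442, FN=130+119+117+99+105=570 → 1180/2192 = 0.5383
  politics: TP=661, FP=130+59+124+157+59=529, FN=31+48+52+39+48=218 → 1322/2069 = 0.6390
  tech: TP=703, FP=119+48+142+179+64=552, FN=44+59+37+42+58=240 → 1406/2198 = 0.6397
  business: TP=534, FP=117+52+37+185+37=428, FN=138+124+142+120+154=678 → 1068/2174 = 0.4913
  health: TP=703, FP=99+39+42+120+51=351, FN=172+157+179+185+148=841 → 1406/2598 = 0.5412
  arts: TP=996, FP=105+48+58+154+148=513, FN=57+59+64+37+51=268 → 1992/2773 = 0.7184
Macro-F1 score = mean = (0.5383 + 0.6390 + 0.6397 + 0.4913 + 0.5412 + 0.7184) / 6 = 0.595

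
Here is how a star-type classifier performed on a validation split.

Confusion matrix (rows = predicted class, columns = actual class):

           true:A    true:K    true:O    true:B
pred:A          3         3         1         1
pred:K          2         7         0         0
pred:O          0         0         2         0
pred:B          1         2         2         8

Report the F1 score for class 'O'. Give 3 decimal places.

F1 score = 2·TP/(2·TP+FP+FN).
O: TP=2, FP=0+0+0=0, FN=1+0+2=3 → 4/7 = 0.5714

0.571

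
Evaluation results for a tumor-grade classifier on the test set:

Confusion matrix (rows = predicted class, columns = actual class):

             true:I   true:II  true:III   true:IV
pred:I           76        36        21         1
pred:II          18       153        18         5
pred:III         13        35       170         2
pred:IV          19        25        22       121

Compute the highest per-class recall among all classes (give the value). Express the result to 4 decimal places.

Per-class recall (TP/(TP+FN)):
  I: TP=76, FN=18+13+19=50 → 76/126 = 0.60317
  II: TP=153, FN=36+35+25=96 → 153/249 = 0.61446
  III: TP=170, FN=21+18+22=61 → 170/231 = 0.73593
  IV: TP=121, FN=1+5+2=8 → 121/129 = 0.93798
Highest is class 'IV' with recall = 0.9380.

0.9380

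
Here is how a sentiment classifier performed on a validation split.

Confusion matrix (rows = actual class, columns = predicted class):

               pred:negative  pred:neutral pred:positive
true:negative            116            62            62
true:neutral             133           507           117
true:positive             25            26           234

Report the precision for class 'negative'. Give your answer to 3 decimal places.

0.423

Take TP from the diagonal, FP from the rest of the 'negative' prediction marginal, FN from the rest of the 'negative' actual marginal.
precision = TP/(TP+FP).
negative: TP=116, FP=133+25=158 → 116/274 = 0.4234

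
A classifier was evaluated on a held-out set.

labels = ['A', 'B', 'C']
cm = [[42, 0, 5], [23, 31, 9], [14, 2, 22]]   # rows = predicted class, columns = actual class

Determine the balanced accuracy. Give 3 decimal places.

Balanced accuracy = mean of per-class recall.
  A: recall = 42/79 = 0.5316
  B: recall = 31/33 = 0.9394
  C: recall = 22/36 = 0.6111
Mean = (0.5316 + 0.9394 + 0.6111) / 3 = 0.694

0.694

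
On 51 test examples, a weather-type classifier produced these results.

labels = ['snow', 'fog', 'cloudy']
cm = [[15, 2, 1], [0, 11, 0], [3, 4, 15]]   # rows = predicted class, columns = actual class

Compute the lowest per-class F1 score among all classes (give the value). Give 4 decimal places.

Per-class F1 score (2·TP/(2·TP+FP+FN)):
  snow: TP=15, FP=2+1=3, FN=0+3=3 → 30/36 = 0.83333
  fog: TP=11, FP=0+0=0, FN=2+4=6 → 22/28 = 0.78571
  cloudy: TP=15, FP=3+4=7, FN=1+0=1 → 30/38 = 0.78947
Lowest is class 'fog' with F1 score = 0.7857.

0.7857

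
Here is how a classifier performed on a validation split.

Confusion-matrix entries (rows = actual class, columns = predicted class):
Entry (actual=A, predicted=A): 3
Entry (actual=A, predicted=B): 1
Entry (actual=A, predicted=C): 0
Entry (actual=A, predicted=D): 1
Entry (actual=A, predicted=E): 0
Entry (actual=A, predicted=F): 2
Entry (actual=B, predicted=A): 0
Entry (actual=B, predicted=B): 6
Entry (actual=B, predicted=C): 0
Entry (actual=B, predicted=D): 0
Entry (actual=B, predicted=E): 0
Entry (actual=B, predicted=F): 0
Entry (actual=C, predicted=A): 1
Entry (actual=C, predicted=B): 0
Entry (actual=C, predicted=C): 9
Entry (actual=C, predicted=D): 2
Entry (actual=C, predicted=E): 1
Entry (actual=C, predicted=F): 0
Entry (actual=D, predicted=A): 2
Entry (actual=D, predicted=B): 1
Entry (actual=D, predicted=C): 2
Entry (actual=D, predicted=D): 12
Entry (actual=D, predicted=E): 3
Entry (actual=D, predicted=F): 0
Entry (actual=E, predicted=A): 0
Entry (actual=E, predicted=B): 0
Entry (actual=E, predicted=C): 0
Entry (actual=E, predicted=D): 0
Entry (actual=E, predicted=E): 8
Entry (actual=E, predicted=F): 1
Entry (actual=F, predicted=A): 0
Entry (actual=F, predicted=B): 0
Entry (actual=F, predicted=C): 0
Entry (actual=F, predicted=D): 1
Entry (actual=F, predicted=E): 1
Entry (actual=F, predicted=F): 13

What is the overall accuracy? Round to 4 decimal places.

Accuracy = trace / total = (3+6+9+12+8+13=51) / 70 = 51/70 = 0.7286

0.7286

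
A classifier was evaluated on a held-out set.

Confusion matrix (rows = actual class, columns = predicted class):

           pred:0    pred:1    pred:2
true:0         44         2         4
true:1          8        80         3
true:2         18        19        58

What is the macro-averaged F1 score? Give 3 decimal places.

Per-class F1 score (2·TP/(2·TP+FP+FN)):
  0: TP=44, FP=8+18=26, FN=2+4=6 → 88/120 = 0.7333
  1: TP=80, FP=2+19=21, FN=8+3=11 → 160/192 = 0.8333
  2: TP=58, FP=4+3=7, FN=18+19=37 → 116/160 = 0.7250
Macro-F1 score = mean = (0.7333 + 0.8333 + 0.7250) / 3 = 0.764

0.764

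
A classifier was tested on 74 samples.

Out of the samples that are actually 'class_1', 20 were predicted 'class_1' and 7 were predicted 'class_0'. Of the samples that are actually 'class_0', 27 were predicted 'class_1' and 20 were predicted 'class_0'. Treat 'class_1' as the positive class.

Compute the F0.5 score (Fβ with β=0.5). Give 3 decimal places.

0.465

Fβ = (1+β²)·TP / ((1+β²)·TP + β²·FN + FP), with β²=1/4
= 1.25·20 / (1.25·20 + 0.25·7 + 27) = 0.465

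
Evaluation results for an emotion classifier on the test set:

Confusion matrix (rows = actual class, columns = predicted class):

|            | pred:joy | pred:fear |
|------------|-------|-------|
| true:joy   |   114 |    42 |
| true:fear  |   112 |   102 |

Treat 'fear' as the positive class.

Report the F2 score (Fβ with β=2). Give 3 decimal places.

Fβ = (1+β²)·TP / ((1+β²)·TP + β²·FN + FP), with β²=4
= 5·102 / (5·102 + 4·112 + 42) = 0.510

0.510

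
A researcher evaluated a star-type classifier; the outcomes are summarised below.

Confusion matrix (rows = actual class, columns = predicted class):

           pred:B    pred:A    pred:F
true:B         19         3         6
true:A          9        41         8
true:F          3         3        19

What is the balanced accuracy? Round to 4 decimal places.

Balanced accuracy = mean of per-class recall.
  B: recall = 19/28 = 0.67857
  A: recall = 41/58 = 0.70690
  F: recall = 19/25 = 0.76000
Mean = (0.67857 + 0.70690 + 0.76000) / 3 = 0.7152

0.7152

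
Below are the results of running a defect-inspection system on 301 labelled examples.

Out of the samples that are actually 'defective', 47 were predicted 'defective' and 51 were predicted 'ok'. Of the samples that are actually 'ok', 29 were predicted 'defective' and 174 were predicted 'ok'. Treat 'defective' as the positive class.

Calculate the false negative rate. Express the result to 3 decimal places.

FNR = FN/(FN+TP) = 51/(51+47) = 0.520

0.520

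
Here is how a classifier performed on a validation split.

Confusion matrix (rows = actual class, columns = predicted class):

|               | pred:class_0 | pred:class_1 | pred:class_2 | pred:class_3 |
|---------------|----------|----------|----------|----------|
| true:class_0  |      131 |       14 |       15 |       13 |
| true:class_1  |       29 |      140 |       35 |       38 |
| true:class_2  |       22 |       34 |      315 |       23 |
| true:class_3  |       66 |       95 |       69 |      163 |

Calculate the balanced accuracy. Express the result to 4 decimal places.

0.6375

Balanced accuracy = mean of per-class recall.
  class_0: recall = 131/173 = 0.75723
  class_1: recall = 140/242 = 0.57851
  class_2: recall = 315/394 = 0.79949
  class_3: recall = 163/393 = 0.41476
Mean = (0.75723 + 0.57851 + 0.79949 + 0.41476) / 4 = 0.6375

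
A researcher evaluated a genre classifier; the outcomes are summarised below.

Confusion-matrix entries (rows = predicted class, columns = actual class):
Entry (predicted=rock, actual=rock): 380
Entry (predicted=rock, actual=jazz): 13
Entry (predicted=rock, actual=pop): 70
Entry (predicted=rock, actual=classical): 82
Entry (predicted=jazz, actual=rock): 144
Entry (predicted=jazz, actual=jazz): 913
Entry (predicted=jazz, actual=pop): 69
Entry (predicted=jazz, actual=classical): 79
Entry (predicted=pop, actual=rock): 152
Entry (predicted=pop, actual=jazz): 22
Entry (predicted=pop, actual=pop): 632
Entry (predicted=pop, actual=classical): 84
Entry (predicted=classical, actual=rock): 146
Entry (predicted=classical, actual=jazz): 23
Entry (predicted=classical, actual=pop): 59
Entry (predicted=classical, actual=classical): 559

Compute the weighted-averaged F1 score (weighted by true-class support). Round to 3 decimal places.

0.714

Per-class F1 score (2·TP/(2·TP+FP+FN)):
  rock: TP=380, FP=13+70+82=165, FN=144+152+146=442 → 760/1367 = 0.5560
  jazz: TP=913, FP=144+69+79=292, FN=13+22+23=58 → 1826/2176 = 0.8392
  pop: TP=632, FP=152+22+84=258, FN=70+69+59=198 → 1264/1720 = 0.7349
  classical: TP=559, FP=146+23+59=228, FN=82+79+84=245 → 1118/1591 = 0.7027
Weighted-F1 score = Σ (supportᵢ/N)·F1 scoreᵢ with N=3427: (822/3427)·0.5560 + (971/3427)·0.8392 + (830/3427)·0.7349 + (804/3427)·0.7027 = 0.714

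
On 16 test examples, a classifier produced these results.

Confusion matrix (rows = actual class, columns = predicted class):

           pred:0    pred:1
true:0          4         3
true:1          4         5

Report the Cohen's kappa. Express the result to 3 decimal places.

Observed agreement pₒ = trace/N = 9/16 = 0.5625
Expected agreement pₑ = Σ (rowᵢ·colᵢ)/N² = (7·8 + 9·8)/16² = 0.5000
κ = (pₒ − pₑ)/(1 − pₑ) = (0.5625 − 0.5000)/(1 − 0.5000) = 0.125

0.125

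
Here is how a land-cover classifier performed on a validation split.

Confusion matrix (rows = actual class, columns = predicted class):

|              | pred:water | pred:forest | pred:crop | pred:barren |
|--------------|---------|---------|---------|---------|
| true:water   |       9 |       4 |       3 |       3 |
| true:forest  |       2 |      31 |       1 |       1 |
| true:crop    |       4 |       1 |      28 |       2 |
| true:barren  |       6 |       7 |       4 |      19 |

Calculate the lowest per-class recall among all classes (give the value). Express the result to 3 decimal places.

Per-class recall (TP/(TP+FN)):
  water: TP=9, FN=4+3+3=10 → 9/19 = 0.4737
  forest: TP=31, FN=2+1+1=4 → 31/35 = 0.8857
  crop: TP=28, FN=4+1+2=7 → 28/35 = 0.8000
  barren: TP=19, FN=6+7+4=17 → 19/36 = 0.5278
Lowest is class 'water' with recall = 0.474.

0.474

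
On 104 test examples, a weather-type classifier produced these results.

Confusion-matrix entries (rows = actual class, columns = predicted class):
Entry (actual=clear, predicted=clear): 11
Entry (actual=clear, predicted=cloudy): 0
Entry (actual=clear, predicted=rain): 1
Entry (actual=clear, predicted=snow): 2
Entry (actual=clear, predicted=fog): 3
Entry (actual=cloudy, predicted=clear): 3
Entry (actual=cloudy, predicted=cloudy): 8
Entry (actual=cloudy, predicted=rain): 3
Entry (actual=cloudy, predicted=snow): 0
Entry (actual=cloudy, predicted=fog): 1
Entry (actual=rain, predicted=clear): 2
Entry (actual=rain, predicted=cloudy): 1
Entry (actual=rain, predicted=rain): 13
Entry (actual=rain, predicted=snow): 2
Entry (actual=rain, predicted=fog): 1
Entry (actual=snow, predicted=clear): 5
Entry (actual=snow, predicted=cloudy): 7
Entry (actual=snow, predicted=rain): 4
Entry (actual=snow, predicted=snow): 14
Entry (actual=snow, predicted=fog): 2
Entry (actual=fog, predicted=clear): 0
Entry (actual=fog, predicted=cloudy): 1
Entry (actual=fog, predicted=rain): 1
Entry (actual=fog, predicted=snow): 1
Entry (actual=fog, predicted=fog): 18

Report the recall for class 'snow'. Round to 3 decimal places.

Treat 'snow' as positive and all other classes as negative.
recall = TP/(TP+FN).
snow: TP=14, FN=5+7+4+2=18 → 14/32 = 0.4375

0.438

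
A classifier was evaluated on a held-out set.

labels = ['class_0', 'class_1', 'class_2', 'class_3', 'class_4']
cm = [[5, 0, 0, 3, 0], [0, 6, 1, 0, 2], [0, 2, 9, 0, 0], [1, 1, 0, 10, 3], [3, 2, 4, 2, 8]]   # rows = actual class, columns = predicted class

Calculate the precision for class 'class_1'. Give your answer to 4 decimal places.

Treat 'class_1' as positive and all other classes as negative.
precision = TP/(TP+FP).
class_1: TP=6, FP=0+2+1+2=5 → 6/11 = 0.54545

0.5455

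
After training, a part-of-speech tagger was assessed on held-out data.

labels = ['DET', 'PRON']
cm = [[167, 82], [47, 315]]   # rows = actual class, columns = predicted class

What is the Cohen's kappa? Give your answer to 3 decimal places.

Observed agreement pₒ = trace/N = 482/611 = 0.7889
Expected agreement pₑ = Σ (rowᵢ·colᵢ)/N² = (249·214 + 362·397)/611² = 0.5277
κ = (pₒ − pₑ)/(1 − pₑ) = (0.7889 − 0.5277)/(1 − 0.5277) = 0.553

0.553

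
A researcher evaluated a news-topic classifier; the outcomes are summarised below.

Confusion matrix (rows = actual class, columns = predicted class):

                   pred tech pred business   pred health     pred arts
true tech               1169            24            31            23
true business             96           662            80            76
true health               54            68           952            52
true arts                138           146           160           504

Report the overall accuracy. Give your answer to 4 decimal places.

Accuracy = trace / total = (1169+662+952+504=3287) / 4235 = 3287/4235 = 0.7762

0.7762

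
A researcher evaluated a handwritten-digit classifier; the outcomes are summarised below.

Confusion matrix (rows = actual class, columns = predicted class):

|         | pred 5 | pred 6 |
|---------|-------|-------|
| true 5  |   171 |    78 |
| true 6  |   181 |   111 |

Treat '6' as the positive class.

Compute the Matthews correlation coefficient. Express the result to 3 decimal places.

MCC = (TP·TN − FP·FN) / √((TP+FP)(TP+FN)(TN+FP)(TN+FN))
Numerator = 111·171 − 78·181 = 4863
Denominator = √(189·292·249·352) = √4837117824 = 69549.3913
MCC = 4863 / 69549.3913 = 0.070

0.070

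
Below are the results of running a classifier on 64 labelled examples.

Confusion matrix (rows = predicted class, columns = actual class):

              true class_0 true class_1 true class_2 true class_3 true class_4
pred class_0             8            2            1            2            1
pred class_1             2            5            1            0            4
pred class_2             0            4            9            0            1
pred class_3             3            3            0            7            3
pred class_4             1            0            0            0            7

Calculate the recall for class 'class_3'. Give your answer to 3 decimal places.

0.778

One-vs-rest for 'class_3': TP = diagonal; FP = other classes predicted 'class_3'; FN = 'class_3' predicted as other.
recall = TP/(TP+FN).
class_3: TP=7, FN=2+0+0+0=2 → 7/9 = 0.7778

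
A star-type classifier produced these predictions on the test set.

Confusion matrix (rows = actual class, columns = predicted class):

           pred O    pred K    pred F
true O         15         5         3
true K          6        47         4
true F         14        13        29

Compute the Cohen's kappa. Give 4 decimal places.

0.4887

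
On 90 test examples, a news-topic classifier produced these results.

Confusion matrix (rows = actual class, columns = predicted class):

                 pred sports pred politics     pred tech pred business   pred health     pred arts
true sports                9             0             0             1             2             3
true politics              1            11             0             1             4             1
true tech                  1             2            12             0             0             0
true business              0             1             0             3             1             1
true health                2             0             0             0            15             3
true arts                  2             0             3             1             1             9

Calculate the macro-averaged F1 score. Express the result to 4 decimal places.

Per-class F1 score (2·TP/(2·TP+FP+FN)):
  sports: TP=9, FP=1+1+0+2+2=6, FN=0+0+1+2+3=6 → 18/30 = 0.60000
  politics: TP=11, FP=0+2+1+0+0=3, FN=1+0+1+4+1=7 → 22/32 = 0.68750
  tech: TP=12, FP=0+0+0+0+3=3, FN=1+2+0+0+0=3 → 24/30 = 0.80000
  business: TP=3, FP=1+1+0+0+1=3, FN=0+1+0+1+1=3 → 6/12 = 0.50000
  health: TP=15, FP=2+4+0+1+1=8, FN=2+0+0+0+3=5 → 30/43 = 0.69767
  arts: TP=9, FP=3+1+0+1+3=8, FN=2+0+3+1+1=7 → 18/33 = 0.54545
Macro-F1 score = mean = (0.60000 + 0.68750 + 0.80000 + 0.50000 + 0.69767 + 0.54545) / 6 = 0.6384

0.6384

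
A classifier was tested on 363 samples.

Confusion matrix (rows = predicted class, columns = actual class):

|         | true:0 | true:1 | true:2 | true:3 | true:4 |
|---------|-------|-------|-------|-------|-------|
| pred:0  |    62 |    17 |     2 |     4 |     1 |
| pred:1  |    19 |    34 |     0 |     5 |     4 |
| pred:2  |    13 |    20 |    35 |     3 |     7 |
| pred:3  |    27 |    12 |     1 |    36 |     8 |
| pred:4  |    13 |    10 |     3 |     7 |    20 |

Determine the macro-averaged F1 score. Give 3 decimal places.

0.508

Per-class F1 score (2·TP/(2·TP+FP+FN)):
  0: TP=62, FP=17+2+4+1=24, FN=19+13+27+13=72 → 124/220 = 0.5636
  1: TP=34, FP=19+0+5+4=28, FN=17+20+12+10=59 → 68/155 = 0.4387
  2: TP=35, FP=13+20+3+7=43, FN=2+0+1+3=6 → 70/119 = 0.5882
  3: TP=36, FP=27+12+1+8=48, FN=4+5+3+7=19 → 72/139 = 0.5180
  4: TP=20, FP=13+10+3+7=33, FN=1+4+7+8=20 → 40/93 = 0.4301
Macro-F1 score = mean = (0.5636 + 0.4387 + 0.5882 + 0.5180 + 0.4301) / 5 = 0.508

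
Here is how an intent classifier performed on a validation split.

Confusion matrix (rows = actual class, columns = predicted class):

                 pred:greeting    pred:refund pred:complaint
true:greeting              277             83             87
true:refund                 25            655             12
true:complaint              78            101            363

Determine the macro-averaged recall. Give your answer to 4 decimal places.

0.7453

Per-class recall (TP/(TP+FN)):
  greeting: TP=277, FN=83+87=170 → 277/447 = 0.61969
  refund: TP=655, FN=25+12=37 → 655/692 = 0.94653
  complaint: TP=363, FN=78+101=179 → 363/542 = 0.66974
Macro-recall = mean = (0.61969 + 0.94653 + 0.66974) / 3 = 0.7453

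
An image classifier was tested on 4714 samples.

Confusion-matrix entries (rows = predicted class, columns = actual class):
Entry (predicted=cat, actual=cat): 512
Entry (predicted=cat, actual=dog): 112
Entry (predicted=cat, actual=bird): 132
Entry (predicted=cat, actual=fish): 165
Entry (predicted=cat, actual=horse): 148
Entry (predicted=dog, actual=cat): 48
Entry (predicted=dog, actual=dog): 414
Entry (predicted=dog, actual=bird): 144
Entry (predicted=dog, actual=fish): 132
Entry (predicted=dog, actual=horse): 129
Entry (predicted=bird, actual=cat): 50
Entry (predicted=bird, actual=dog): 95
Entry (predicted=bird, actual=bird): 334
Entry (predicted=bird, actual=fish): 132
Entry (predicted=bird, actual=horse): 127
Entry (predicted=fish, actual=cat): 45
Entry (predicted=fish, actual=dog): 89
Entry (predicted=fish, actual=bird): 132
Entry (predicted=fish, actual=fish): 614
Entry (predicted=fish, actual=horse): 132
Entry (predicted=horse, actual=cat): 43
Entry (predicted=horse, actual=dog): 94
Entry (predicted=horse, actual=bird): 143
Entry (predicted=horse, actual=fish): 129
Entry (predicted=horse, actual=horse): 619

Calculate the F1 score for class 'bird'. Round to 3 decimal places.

One-vs-rest for 'bird': TP = diagonal; FP = other classes predicted 'bird'; FN = 'bird' predicted as other.
F1 score = 2·TP/(2·TP+FP+FN).
bird: TP=334, FP=50+95+132+127=404, FN=132+144+132+143=551 → 668/1623 = 0.4116

0.412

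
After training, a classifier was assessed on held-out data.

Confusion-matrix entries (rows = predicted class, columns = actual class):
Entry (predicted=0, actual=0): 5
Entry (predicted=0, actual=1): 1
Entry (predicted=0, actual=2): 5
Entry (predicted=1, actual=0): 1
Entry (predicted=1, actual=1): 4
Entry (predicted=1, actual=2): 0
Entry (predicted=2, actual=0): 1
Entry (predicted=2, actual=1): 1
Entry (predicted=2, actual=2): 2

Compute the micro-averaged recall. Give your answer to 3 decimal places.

0.550

Micro-averaging pools counts across classes: ΣTP=11, ΣFP=9, ΣFN=9.
Micro-recall = TP/(TP+FN) on pooled counts = 0.550 (equals overall accuracy in single-label multiclass).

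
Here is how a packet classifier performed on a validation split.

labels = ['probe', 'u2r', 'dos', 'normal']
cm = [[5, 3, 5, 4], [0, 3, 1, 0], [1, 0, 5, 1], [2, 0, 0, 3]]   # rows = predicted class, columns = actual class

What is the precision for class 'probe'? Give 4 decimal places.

0.2941

Treat 'probe' as positive and all other classes as negative.
precision = TP/(TP+FP).
probe: TP=5, FP=3+5+4=12 → 5/17 = 0.29412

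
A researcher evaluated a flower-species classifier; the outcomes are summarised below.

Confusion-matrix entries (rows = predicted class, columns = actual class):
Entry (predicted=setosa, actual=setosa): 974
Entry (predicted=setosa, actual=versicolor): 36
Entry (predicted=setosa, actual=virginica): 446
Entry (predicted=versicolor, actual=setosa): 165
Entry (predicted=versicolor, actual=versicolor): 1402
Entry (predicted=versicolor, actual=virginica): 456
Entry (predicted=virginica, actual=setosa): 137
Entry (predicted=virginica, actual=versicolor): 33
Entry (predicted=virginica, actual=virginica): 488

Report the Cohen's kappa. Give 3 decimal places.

Observed agreement pₒ = trace/N = 2864/4137 = 0.6923
Expected agreement pₑ = Σ (rowᵢ·colᵢ)/N² = (1276·1456 + 1471·2023 + 1390·658)/4137² = 0.3359
κ = (pₒ − pₑ)/(1 − pₑ) = (0.6923 − 0.3359)/(1 − 0.3359) = 0.537

0.537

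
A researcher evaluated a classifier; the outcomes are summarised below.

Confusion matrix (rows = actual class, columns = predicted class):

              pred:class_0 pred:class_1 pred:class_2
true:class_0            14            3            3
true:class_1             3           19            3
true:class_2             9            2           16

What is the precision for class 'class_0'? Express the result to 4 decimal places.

Take TP from the diagonal, FP from the rest of the 'class_0' prediction marginal, FN from the rest of the 'class_0' actual marginal.
precision = TP/(TP+FP).
class_0: TP=14, FP=3+9=12 → 14/26 = 0.53846

0.5385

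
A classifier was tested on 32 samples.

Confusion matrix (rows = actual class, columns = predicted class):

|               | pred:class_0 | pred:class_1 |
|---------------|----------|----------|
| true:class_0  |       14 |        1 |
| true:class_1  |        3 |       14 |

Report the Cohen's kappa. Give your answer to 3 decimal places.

0.751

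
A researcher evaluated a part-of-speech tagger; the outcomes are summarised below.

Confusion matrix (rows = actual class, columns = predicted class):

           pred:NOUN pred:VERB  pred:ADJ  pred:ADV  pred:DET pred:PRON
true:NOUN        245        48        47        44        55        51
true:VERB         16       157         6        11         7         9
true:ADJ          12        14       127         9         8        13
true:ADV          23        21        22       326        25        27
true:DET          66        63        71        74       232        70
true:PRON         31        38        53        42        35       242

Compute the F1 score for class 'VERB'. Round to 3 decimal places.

0.574

One-vs-rest for 'VERB': TP = diagonal; FP = other classes predicted 'VERB'; FN = 'VERB' predicted as other.
F1 score = 2·TP/(2·TP+FP+FN).
VERB: TP=157, FP=48+14+21+63+38=184, FN=16+6+11+7+9=49 → 314/547 = 0.5740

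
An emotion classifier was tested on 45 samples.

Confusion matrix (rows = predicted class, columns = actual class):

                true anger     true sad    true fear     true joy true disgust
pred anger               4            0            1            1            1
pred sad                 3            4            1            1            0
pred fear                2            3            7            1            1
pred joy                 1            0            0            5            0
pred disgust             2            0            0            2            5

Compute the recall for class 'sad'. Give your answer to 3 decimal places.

0.571

One-vs-rest for 'sad': TP = diagonal; FP = other classes predicted 'sad'; FN = 'sad' predicted as other.
recall = TP/(TP+FN).
sad: TP=4, FN=0+3+0+0=3 → 4/7 = 0.5714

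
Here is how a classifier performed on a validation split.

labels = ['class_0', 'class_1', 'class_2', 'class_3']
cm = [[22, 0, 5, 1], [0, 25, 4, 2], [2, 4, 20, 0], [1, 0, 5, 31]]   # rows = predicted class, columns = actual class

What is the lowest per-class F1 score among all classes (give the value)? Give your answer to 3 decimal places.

0.667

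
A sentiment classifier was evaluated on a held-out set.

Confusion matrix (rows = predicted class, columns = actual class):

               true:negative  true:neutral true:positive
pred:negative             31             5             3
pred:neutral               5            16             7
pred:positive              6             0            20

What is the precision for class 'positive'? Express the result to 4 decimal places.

precision = TP/(TP+FP).
positive: TP=20, FP=6+0=6 → 20/26 = 0.76923

0.7692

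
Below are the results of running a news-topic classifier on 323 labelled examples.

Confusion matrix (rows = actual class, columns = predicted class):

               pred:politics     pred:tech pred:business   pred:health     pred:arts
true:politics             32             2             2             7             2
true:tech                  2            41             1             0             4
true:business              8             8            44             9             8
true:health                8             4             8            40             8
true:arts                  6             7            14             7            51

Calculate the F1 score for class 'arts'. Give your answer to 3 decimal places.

One-vs-rest for 'arts': TP = diagonal; FP = other classes predicted 'arts'; FN = 'arts' predicted as other.
F1 score = 2·TP/(2·TP+FP+FN).
arts: TP=51, FP=2+4+8+8=22, FN=6+7+14+7=34 → 102/158 = 0.6456

0.646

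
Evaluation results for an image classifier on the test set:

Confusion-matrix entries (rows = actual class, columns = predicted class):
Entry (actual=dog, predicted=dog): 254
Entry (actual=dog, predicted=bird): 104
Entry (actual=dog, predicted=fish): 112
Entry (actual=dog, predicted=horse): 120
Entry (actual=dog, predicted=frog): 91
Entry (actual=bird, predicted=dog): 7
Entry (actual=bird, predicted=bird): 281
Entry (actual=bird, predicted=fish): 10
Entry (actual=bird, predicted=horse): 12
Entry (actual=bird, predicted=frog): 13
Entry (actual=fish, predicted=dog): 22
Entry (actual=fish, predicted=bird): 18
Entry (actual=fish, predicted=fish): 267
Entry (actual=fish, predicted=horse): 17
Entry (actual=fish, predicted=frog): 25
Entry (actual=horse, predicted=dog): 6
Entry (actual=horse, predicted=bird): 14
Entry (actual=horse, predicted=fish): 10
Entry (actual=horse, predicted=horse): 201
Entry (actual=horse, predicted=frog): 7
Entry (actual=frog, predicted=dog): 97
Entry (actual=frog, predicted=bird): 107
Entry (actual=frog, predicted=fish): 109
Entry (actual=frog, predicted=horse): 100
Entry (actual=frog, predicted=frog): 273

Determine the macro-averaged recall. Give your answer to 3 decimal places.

0.650

Per-class recall (TP/(TP+FN)):
  dog: TP=254, FN=104+112+120+91=427 → 254/681 = 0.3730
  bird: TP=281, FN=7+10+12+13=42 → 281/323 = 0.8700
  fish: TP=267, FN=22+18+17+25=82 → 267/349 = 0.7650
  horse: TP=201, FN=6+14+10+7=37 → 201/238 = 0.8445
  frog: TP=273, FN=97+107+109+100=413 → 273/686 = 0.3980
Macro-recall = mean = (0.3730 + 0.8700 + 0.7650 + 0.8445 + 0.3980) / 5 = 0.650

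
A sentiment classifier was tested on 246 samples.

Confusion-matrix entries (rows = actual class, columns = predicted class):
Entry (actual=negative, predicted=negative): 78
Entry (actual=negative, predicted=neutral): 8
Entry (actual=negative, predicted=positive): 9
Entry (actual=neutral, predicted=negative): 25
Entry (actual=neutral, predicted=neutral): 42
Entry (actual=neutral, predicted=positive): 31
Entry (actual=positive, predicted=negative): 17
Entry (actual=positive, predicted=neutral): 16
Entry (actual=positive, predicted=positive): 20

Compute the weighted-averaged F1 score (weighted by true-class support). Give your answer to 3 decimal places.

0.561

Per-class F1 score (2·TP/(2·TP+FP+FN)):
  negative: TP=78, FP=25+17=42, FN=8+9=17 → 156/215 = 0.7256
  neutral: TP=42, FP=8+16=24, FN=25+31=56 → 84/164 = 0.5122
  positive: TP=20, FP=9+31=40, FN=17+16=33 → 40/113 = 0.3540
Weighted-F1 score = Σ (supportᵢ/N)·F1 scoreᵢ with N=246: (95/246)·0.7256 + (98/246)·0.5122 + (53/246)·0.3540 = 0.561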